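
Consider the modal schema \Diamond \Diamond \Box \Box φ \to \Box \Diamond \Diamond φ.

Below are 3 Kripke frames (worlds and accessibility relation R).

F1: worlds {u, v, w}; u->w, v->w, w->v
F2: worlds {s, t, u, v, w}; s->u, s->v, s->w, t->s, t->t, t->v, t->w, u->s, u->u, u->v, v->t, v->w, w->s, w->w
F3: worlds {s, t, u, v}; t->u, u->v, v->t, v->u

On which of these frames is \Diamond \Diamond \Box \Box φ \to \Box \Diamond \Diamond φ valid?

The schema corresponds to a generalized confluence (Geach) condition: \forall x \forall y \forall z ((x R^2 y \wedge xRz) \to \exists w (y R^2 w \wedge z R^2 w)).
F1: fails — uR²v, uRw but no t with vR²t and wR²t.
F2: ✓.
F3: fails — vR²u, vRt but no w with uR²w and tR²w.

F2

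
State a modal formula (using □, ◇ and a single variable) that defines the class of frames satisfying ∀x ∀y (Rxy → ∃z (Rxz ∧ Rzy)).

The condition is density. The C4 schema □□r → □r defines it.
Suppose □□r→□r is valid. Take Rxy and set V(r)={w : xR²w}. Then □□r at x, so □r at x, so r at y, i.e. ∃z(Rxz∧Rzy).

□□r → □r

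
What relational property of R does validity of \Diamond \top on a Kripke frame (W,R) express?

◇⊤ holds at w iff w has a successor, so frame-validity of ◇⊤ is exactly seriality. Equivalently via □p → ◇p:
Suppose □p→◇p is valid. At any x set V(p)=W. Then □p at x, so ◇p at x, so x has a successor.
Conversely, any frame satisfying \forall x \exists y Rxy validates the schema.
Frame condition: \forall x \exists y Rxy.

Seriality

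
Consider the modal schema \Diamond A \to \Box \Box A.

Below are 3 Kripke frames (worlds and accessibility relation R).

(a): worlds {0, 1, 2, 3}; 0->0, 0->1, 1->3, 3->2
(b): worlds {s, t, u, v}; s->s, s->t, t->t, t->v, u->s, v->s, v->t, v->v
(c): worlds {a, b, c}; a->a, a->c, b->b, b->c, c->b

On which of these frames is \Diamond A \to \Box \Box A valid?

This is the axiom for a generalized confluence (Geach) condition; its first-order frame correspondent is \forall x \forall y \forall z ((xRy \wedge x R^2 z) \to \exists w (y = w \wedge z = w)).
(a): fails — 0R0, 0R²1 but 0 ≠ 1.
(b): fails — sRs, sR²t but s ≠ t.
(c): fails — aRa, aR²b but a ≠ b.
Valid on no frame.

none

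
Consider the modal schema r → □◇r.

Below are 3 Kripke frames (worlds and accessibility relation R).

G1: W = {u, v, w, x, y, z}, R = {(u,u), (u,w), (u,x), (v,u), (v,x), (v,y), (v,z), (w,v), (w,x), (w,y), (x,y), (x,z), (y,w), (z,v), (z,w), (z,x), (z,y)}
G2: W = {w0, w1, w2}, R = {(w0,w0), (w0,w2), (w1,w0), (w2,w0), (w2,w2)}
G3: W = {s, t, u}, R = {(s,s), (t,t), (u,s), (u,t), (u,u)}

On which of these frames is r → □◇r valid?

The schema corresponds to symmetry: ∀x ∀y (Rxy → Ryx).
G1: fails — Ruw but not Rwu.
G2: fails — Rw1w0 but not Rw0w1.
G3: fails — Rut but not Rtu.

none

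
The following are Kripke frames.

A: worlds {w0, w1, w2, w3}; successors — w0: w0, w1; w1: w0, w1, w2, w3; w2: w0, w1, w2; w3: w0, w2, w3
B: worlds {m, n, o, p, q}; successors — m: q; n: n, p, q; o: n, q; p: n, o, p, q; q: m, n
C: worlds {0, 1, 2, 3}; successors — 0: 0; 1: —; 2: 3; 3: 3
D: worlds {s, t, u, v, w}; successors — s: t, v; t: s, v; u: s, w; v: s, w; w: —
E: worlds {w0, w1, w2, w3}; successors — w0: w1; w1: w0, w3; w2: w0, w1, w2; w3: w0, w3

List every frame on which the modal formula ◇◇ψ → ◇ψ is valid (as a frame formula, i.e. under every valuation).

C

The schema corresponds to transitivity: ∀x ∀y ∀z (Rxy ∧ Ryz → Rxz).
A: fails — Rw3w2 and Rw2w1 but not Rw3w1.
B: fails — Ron and Rnp but not Rop.
C: condition met.
D: fails — Rtv and Rvw but not Rtw.
E: fails — Rw1w0 and Rw0w1 but not Rw1w1.
Valid on: C.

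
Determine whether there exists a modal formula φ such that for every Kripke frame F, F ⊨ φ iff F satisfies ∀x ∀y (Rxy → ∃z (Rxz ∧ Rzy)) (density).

Yes, by □□r → □r

Yes: it is density, defined by the C4 schema □□r → □r.
Suppose □□r→□r is valid. Take Rxy and set V(r)={w : xR²w}. Then □□r at x, so □r at x, so r at y, i.e. ∃z(Rxz∧Rzy).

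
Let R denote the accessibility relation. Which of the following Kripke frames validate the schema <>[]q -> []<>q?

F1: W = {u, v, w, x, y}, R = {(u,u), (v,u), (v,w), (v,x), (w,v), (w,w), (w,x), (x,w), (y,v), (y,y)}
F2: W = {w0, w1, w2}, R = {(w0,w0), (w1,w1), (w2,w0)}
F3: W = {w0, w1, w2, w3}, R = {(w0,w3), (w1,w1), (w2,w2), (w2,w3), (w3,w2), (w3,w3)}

F2, F3

This is the axiom for convergence; its first-order frame correspondent is forall x forall y forall z (Rxy & Rxz -> exists w (Ryw & Rzw)).
F1: fails — Rvw and Rvu but w and u have no common successor.
F2: ✓.
F3: ✓.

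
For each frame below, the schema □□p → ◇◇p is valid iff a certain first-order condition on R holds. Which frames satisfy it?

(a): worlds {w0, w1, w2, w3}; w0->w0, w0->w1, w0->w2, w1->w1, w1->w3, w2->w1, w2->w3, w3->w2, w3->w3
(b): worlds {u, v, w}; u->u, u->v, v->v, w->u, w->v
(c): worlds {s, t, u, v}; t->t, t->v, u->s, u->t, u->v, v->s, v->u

(a), (b)

Frame correspondent (Sahlqvist): ∀x ∃w (xR²w ∧ xR²w) — i.e. a generalized confluence (Geach) condition.
(a): ✓.
(b): ✓.
(c): fails — at s but no w with sR²w and sR²w.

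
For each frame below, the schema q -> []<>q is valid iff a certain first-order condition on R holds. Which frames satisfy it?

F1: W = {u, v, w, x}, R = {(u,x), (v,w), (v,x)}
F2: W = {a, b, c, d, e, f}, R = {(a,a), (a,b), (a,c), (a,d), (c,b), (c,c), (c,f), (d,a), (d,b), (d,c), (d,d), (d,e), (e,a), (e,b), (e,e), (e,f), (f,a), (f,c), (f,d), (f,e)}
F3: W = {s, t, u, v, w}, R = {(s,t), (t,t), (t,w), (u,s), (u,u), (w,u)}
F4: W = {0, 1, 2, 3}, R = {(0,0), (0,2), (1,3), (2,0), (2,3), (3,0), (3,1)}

Frame correspondent (Sahlqvist): forall x forall y (Rxy -> Ryx) — i.e. symmetry.
F1: fails — Rvx but not Rxv.
F2: fails — Rab but not Rba.
F3: fails — Rwu but not Ruw.
F4: fails — R23 but not R32.
Valid on no frame.

none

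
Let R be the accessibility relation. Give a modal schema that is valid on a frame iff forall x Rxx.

This is reflexivity; the standard corresponding axiom is T: □p → p.

□p → p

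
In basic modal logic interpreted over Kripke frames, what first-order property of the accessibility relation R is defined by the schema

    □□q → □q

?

Suppose □□q→□q is valid. Take Rxy and set V(q)={w : xR²w}. Then □□q at x, so □q at x, so q at y, i.e. ∃z(Rxz∧Rzy).
The converse is a direct semantic check.
Frame condition: ∀x ∀y (Rxy → ∃z (Rxz ∧ Rzy)).

density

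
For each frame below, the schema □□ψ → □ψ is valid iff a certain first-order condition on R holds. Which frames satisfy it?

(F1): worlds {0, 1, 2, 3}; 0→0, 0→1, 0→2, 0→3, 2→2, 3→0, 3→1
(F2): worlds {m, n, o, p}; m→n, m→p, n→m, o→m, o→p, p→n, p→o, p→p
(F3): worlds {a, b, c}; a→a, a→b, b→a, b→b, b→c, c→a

(F1), (F3)

This is the axiom for density; its first-order frame correspondent is ∀x ∀y (Rxy → ∃z (Rxz ∧ Rzy)).
(F1): ✓.
(F2): fails — Rom but no z with Roz and Rzm.
(F3): ✓.
Valid on: (F1), (F3).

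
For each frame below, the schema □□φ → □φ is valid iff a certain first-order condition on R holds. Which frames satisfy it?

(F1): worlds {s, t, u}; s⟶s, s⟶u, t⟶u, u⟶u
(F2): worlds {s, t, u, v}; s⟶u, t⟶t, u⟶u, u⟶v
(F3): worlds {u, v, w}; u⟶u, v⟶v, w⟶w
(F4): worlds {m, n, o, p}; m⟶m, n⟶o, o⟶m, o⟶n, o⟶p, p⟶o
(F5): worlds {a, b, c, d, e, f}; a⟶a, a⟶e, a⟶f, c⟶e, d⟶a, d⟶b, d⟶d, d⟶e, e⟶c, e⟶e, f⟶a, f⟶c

Frame correspondent (Sahlqvist): ∀x ∀y (Rxy → ∃z (Rxz ∧ Rzy)) — i.e. density.
(F1): holds.
(F2): holds.
(F3): holds.
(F4): fails — Ron but no z with Roz and Rzn.
(F5): fails — Rfc but no z with Rfz and Rzc.

(F1), (F2), (F3)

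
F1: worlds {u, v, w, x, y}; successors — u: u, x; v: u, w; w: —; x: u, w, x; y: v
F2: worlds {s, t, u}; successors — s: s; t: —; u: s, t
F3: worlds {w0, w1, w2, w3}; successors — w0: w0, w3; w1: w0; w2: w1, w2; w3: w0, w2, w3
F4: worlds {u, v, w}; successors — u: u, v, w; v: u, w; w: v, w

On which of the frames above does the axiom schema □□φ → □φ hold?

This is the axiom for density; its first-order frame correspondent is ∀x ∀y (Rxy → ∃z (Rxz ∧ Rzy)).
F1: fails — Rvw but no z with Rvz and Rzw.
F2: fails — Rut but no z with Ruz and Rzt.
F3: holds.
F4: holds.
Valid on: F3, F4.

F3, F4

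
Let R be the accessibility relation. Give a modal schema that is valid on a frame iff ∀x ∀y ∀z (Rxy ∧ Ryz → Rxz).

A defining formula is □r → □□r (the 4 axiom).

□r → □□r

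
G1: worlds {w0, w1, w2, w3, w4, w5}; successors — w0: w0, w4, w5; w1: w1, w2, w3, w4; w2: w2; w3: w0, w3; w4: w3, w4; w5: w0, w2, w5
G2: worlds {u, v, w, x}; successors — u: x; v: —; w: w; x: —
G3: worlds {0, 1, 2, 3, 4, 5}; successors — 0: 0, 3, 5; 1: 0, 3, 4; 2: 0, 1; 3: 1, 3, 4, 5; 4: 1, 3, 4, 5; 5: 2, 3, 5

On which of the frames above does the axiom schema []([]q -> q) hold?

G1

This is the axiom for shift-reflexivity; its first-order frame correspondent is forall x forall y (Rxy -> Ryy).
G1: satisfies the condition.
G2: fails — Rux but not Rxx.
G3: fails — R21 but not R11.
Valid on: G1.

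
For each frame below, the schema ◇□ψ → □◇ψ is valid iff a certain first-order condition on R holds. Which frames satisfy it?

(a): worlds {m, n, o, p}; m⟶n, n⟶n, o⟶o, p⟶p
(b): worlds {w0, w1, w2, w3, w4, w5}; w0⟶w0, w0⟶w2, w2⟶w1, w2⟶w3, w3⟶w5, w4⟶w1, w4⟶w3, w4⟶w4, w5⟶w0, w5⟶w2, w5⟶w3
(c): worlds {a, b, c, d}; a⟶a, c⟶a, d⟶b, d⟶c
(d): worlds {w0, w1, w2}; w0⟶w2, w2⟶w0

(a), (d)

Frame correspondent (Sahlqvist): ∀x ∀y ∀z (Rxy ∧ Rxz → ∃w (Ryw ∧ Rzw)) — i.e. convergence.
(a): satisfies the condition.
(b): fails — Rw0w2 and Rw0w0 but w2 and w0 have no common successor.
(c): fails — Rdb and Rdb but b and b have no common successor.
(d): satisfies the condition.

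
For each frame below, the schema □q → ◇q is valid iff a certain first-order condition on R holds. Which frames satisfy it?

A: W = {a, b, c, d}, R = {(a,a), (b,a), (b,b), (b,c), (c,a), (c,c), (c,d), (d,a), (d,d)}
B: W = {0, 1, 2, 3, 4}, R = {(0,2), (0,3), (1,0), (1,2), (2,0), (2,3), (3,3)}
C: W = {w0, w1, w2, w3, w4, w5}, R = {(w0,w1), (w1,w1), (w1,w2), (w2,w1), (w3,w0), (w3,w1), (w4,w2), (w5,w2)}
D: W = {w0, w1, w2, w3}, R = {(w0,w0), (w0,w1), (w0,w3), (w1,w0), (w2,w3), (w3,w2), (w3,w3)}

A, C, D

The schema corresponds to seriality: ∀x ∃y Rxy.
A: holds.
B: fails — world 4 has no successor.
C: holds.
D: holds.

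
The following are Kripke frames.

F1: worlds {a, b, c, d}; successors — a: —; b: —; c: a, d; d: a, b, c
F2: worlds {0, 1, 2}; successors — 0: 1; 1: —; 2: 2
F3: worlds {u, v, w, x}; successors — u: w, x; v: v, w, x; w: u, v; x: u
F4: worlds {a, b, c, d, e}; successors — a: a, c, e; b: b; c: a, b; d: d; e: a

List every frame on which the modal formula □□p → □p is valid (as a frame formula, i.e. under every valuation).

F4

Frame correspondent (Sahlqvist): ∀x ∀y (Rxy → ∃z (Rxz ∧ Rzy)) — i.e. density.
F1: fails — Rcd but no z with Rcz and Rzd.
F2: fails — R01 but no z with R0z and Rz1.
F3: fails — Ruw but no z with Ruz and Rzw.
F4: satisfies the condition.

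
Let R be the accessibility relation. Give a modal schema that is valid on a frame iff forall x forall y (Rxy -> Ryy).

A defining formula is □(□r → r) (the T□ axiom).

□(□r → r)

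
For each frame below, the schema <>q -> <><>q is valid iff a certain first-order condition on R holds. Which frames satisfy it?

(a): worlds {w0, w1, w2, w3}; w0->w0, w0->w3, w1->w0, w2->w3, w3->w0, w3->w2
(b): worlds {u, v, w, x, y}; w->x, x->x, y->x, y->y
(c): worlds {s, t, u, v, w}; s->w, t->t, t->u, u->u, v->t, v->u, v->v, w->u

The schema corresponds to a generalized confluence (Geach) condition: forall x forall y (xRy -> exists w (y = w & x R^2 w)).
(a): fails — w2Rw3 but no w with w3=w and w2R²w.
(b): ✓.
(c): fails — sRw but no w* with w=w* and sR²w*.
Valid on: (b).

(b)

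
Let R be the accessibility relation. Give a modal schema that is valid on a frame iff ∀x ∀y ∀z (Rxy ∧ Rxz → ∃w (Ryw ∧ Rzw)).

This is convergence; the standard corresponding axiom is .2: ◇□s → □◇s.

◇□s → □◇s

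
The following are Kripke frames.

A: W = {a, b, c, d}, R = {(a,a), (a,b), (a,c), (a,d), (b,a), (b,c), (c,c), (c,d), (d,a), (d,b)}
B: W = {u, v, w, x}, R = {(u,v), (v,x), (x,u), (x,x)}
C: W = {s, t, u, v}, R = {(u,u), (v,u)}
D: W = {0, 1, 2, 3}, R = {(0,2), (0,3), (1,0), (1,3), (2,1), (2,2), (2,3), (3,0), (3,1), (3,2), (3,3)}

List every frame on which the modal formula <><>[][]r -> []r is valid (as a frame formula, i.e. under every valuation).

This is the axiom for a generalized confluence (Geach) condition; its first-order frame correspondent is forall x forall y forall z ((x R^2 y & xRz) -> exists w (y R^2 w & z = w)).
A: ✓.
B: fails — xR²u, xRu but no t with uR²t and u=t.
C: ✓.
D: ✓.
Valid on: A, C, D.

A, C, D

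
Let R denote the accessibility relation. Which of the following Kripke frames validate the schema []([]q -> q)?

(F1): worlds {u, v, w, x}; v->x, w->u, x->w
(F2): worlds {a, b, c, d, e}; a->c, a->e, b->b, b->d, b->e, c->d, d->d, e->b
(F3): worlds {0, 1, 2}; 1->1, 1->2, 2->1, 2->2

(F3)

Frame correspondent (Sahlqvist): forall x forall y (Rxy -> Ryy) — i.e. shift-reflexivity.
(F1): fails — Rxw but not Rww.
(F2): fails — Rae but not Ree.
(F3): holds.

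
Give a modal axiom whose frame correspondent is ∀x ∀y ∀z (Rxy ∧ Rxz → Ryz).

◇q → □◇q

The condition is the Euclidean property. The 5 schema ◇q → □◇q defines it.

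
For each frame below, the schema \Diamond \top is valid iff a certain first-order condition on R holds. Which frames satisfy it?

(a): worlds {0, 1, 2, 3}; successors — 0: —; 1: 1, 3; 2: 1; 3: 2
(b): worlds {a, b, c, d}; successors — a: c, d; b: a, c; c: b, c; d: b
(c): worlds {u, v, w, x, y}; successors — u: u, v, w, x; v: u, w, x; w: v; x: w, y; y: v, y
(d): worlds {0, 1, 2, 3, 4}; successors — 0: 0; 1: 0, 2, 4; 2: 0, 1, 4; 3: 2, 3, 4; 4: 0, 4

This is the axiom for seriality; its first-order frame correspondent is \forall x \exists y Rxy.
(a): fails — world 0 has no successor.
(b): ✓.
(c): ✓.
(d): ✓.
Valid on: (b), (c), (d).

(b), (c), (d)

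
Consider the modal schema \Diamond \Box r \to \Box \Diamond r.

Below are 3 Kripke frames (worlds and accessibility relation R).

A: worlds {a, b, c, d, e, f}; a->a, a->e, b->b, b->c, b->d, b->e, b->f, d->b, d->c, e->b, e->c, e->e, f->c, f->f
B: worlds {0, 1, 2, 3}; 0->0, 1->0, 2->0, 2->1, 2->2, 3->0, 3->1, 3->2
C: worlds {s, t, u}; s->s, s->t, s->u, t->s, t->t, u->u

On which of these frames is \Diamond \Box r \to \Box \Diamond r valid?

Frame correspondent (Sahlqvist): \forall x \forall y \forall z (Rxy \wedge Rxz \to \exists w (Ryw \wedge Rzw)) — i.e. convergence.
A: fails — Rbc and Rbc but c and c have no common successor.
B: holds.
C: fails — Rsu and Rst but u and t have no common successor.

B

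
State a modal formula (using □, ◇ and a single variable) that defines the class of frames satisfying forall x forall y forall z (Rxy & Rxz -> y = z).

This is partial functionality; the standard corresponding axiom is CD: ◇p → □p.

◇p → □p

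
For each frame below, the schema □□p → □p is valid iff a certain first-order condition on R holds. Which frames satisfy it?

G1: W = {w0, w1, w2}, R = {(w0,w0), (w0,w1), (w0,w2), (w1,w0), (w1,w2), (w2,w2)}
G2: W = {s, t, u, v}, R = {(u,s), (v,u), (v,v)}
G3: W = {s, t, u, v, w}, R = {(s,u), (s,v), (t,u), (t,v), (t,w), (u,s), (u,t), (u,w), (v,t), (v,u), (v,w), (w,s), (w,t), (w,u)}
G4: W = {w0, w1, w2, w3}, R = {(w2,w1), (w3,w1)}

G1

Frame correspondent (Sahlqvist): ∀x ∀y (Rxy → ∃z (Rxz ∧ Rzy)) — i.e. density.
G1: holds.
G2: fails — Rus but no z with Ruz and Rzs.
G3: fails — Rtv but no z with Rtz and Rzv.
G4: fails — Rw3w1 but no z with Rw3z and Rzw1.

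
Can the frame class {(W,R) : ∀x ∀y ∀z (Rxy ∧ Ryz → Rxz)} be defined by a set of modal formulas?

The condition is transitivity. A defining modal formula is □p → □□p.

Definable; □p → □□p defines it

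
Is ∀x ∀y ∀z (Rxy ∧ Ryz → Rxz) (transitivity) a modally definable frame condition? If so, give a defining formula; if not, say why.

Definable; □q → □□q defines it

Yes: it is transitivity, defined by the 4 schema □q → □□q.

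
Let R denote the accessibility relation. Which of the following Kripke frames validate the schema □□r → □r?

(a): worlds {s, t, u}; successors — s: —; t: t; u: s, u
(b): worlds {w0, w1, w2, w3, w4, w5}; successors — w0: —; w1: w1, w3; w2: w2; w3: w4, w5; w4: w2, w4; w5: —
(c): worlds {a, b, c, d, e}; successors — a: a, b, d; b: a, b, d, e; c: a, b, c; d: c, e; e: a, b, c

(a)

The schema corresponds to density: ∀x ∀y (Rxy → ∃z (Rxz ∧ Rzy)).
(a): satisfies the condition.
(b): fails — Rw3w5 but no z with Rw3z and Rzw5.
(c): fails — Rde but no z with Rdz and Rze.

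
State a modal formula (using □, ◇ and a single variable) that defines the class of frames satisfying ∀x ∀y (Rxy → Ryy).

□(□p → p)

The condition is shift-reflexivity. The T□ schema □(□p → p) defines it.
Suppose □(□p→p) is valid. Take Rxy and set V(p)={w : Ryw}. Then at y, □p holds; since □(□p→p) at x, □p→p at y, so p at y, i.e. Ryy.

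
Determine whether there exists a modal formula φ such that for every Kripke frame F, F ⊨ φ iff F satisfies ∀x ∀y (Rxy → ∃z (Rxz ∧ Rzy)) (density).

The condition is density. A defining modal formula is □□q → □q.
Suppose □□q→□q is valid. Take Rxy and set V(q)={w : xR²w}. Then □□q at x, so □q at x, so q at y, i.e. ∃z(Rxz∧Rzy).

Yes, by □□q → □q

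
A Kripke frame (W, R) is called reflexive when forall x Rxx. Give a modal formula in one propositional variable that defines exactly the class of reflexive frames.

This is reflexivity; the standard corresponding axiom is T: □q → q.

□q → q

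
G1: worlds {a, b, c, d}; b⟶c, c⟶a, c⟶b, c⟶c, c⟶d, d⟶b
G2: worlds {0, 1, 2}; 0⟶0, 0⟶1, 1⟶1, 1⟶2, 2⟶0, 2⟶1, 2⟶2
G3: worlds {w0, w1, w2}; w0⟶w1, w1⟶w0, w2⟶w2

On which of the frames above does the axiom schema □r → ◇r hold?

G2, G3

This is the axiom for seriality; its first-order frame correspondent is ∀x ∃y Rxy.
G1: fails — world a has no successor.
G2: satisfies the condition.
G3: satisfies the condition.
Valid on: G2, G3.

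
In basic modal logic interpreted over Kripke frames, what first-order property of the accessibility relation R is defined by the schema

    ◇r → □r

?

partial functionality

Suppose ◇r→□r is valid. Take Rxy, Rxz and set V(r)={y}. Then ◇r at x, so □r at x, so r at z, i.e. z=y.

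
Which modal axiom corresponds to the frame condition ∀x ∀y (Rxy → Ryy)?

□(□r → r)

The condition is shift-reflexivity. The T□ schema □(□r → r) defines it.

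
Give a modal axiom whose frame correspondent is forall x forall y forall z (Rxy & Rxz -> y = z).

The condition is partial functionality. The CD schema ◇s → □s defines it.

◇s → □s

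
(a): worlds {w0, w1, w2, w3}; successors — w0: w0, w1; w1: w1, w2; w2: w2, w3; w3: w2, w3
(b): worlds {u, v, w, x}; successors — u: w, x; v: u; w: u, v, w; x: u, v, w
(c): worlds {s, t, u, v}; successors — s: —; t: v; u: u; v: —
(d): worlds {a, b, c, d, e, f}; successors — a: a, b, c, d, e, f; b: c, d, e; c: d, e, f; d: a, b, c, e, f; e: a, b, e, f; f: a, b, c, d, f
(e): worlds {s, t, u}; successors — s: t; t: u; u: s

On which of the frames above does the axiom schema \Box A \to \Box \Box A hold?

(c)

The schema corresponds to transitivity: \forall x \forall y \forall z (Rxy \wedge Ryz \to Rxz).
(a): fails — Rw1w2 and Rw2w3 but not Rw1w3.
(b): fails — Ruw and Rwu but not Ruu.
(c): holds.
(d): fails — Rcd and Rda but not Rca.
(e): fails — Rus and Rst but not Rut.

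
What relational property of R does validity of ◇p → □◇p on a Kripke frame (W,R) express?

Suppose ◇p→□◇p is valid. Take Rxy, Rxz and set V(p)={y}. Then ◇p at x, so □◇p at x, so ◇p at z, so some w with Rzw has p; w=y, i.e. Rzy. By symmetry of the argument, Ryz.
The converse is a direct semantic check.
So the correspondent is the Euclidean property.

the Euclidean property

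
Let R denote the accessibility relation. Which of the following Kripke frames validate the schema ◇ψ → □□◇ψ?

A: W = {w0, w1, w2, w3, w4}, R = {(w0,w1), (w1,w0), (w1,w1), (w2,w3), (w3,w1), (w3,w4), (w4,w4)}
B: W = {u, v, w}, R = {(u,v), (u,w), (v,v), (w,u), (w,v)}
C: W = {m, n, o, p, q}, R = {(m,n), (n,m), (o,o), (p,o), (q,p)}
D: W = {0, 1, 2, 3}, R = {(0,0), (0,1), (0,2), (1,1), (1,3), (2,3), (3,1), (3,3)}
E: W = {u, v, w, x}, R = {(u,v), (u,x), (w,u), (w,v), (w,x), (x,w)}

none

Frame correspondent (Sahlqvist): ∀x ∀y ∀z ((xRy ∧ xR²z) → ∃w (y = w ∧ zRw)) — i.e. a generalized confluence (Geach) condition.
A: fails — w1Rw0, w1R²w0 but no w with w0=w and w0Rw.
B: fails — uRw, uR²v but no t with w=t and vRt.
C: fails — qRp, qR²o but no w with p=w and oRw.
D: fails — 0R0, 0R²1 but no w with 0=w and 1Rw.
E: fails — wRu, wR²v but no t with u=t and vRt.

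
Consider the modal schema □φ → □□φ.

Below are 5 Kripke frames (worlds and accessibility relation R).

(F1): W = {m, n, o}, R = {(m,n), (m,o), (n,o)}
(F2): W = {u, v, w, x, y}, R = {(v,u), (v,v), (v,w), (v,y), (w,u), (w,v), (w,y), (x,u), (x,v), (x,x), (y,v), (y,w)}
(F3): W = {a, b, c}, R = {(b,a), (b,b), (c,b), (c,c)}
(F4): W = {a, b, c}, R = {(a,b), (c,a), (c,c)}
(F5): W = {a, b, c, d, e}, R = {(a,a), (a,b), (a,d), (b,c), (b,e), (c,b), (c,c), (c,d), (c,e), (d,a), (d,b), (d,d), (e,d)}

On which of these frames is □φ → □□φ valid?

(F1)

This is the axiom for transitivity; its first-order frame correspondent is ∀x ∀y ∀z (Rxy ∧ Ryz → Rxz).
(F1): ✓.
(F2): fails — Ryw and Rwu but not Ryu.
(F3): fails — Rcb and Rba but not Rca.
(F4): fails — Rca and Rab but not Rcb.
(F5): fails — Rbc and Rcd but not Rbd.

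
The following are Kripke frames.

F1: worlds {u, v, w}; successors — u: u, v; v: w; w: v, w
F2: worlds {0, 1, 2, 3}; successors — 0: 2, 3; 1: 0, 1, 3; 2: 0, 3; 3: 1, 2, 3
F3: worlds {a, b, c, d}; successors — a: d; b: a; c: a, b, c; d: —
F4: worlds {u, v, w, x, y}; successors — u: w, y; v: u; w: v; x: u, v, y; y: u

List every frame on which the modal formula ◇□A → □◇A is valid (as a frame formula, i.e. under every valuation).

Frame correspondent (Sahlqvist): ∀x ∀y ∀z (Rxy ∧ Rxz → ∃w (Ryw ∧ Rzw)) — i.e. convergence.
F1: fails — Ruv and Ruu but v and u have no common successor.
F2: condition met.
F3: fails — Rad and Rad but d and d have no common successor.
F4: fails — Ruw and Ruy but w and y have no common successor.

F2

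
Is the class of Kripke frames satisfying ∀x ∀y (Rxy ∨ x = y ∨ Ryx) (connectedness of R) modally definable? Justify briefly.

Not definable by any modal formula

If a class were modally definable it would be closed under disjoint unions (Goldblatt–Thomason).
Take 4 disjoint single-world reflexive frames: each is trivially connected, but their disjoint union has 4 worlds with no edge between distinct components, so it is not connected.
Hence connectedness of R is not modally definable.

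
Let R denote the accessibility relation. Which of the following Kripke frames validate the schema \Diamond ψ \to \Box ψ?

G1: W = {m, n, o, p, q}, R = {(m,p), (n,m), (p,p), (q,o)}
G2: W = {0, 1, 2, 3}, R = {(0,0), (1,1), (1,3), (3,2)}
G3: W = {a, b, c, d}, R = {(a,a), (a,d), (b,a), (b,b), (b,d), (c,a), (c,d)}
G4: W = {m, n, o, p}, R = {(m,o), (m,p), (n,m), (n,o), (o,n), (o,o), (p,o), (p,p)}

This is the axiom for partial functionality; its first-order frame correspondent is \forall x \forall y \forall z (Rxy \wedge Rxz \to y = z).
G1: ✓.
G2: fails — 1 sees both 1 and 3.
G3: fails — a sees both a and d.
G4: fails — m sees both o and p.
Valid on: G1.

G1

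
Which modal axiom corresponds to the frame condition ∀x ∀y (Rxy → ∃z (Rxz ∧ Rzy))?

This is density; the standard corresponding axiom is C4: □□p → □p.

□□p → □p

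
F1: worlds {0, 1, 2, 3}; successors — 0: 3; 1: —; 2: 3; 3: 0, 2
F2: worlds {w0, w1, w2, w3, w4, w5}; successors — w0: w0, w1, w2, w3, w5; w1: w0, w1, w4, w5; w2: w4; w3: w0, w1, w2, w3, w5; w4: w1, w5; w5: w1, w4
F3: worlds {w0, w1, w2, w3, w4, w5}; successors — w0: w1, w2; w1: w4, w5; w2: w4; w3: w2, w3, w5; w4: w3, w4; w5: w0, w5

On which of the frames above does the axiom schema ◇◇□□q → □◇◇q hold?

F2

The schema corresponds to a generalized confluence (Geach) condition: ∀x ∀y ∀z ((xR²y ∧ xRz) → ∃w (yR²w ∧ zR²w)).
F1: fails — 0R²0, 0R3 but no w with 0R²w and 3R²w.
F2: holds.
F3: fails — w0R²w5, w0Rw2 but no w with w5R²w and w2R²w.
Valid on: F2.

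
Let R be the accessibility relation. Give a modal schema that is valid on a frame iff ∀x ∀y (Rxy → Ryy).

□(□r → r)

This is shift-reflexivity; the standard corresponding axiom is T□: □(□r → r).
Suppose □(□r→r) is valid. Take Rxy and set V(r)={w : Ryw}. Then at y, □r holds; since □(□r→r) at x, □r→r at y, so r at y, i.e. Ryy.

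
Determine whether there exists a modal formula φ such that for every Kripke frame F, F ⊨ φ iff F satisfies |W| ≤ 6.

If a class were modally definable it would be closed under disjoint unions (Goldblatt–Thomason).
Any modal formula valid on each of 7 disjoint one-world frames is valid on their disjoint union (validity is preserved under disjoint unions). Each one-world frame has |W|=1≤6, but the union has |W|=7.
So no modal formula (or set of formulas) defines exactly the |W|≤6 frames.

No — not modally definable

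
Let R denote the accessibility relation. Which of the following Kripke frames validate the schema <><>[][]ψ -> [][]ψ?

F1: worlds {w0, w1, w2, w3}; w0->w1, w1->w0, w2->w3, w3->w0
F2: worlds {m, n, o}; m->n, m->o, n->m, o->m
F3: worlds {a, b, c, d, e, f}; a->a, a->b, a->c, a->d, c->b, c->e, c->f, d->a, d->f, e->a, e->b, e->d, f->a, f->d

Frame correspondent (Sahlqvist): forall x forall y forall z ((x R^2 y & x R^2 z) -> exists w (y R^2 w & z = w)) — i.e. a generalized confluence (Geach) condition.
F1: satisfies the condition.
F2: satisfies the condition.
F3: fails — aR²b, aR²a but no w with bR²w and a=w.
Valid on: F1, F2.

F1, F2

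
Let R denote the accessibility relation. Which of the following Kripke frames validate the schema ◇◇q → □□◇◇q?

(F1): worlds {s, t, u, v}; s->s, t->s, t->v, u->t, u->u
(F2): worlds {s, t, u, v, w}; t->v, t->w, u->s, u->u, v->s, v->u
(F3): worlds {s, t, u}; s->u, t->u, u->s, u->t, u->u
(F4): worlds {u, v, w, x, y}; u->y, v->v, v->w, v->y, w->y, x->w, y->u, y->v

This is the axiom for a generalized confluence (Geach) condition; its first-order frame correspondent is ∀x ∀y ∀z ((xR²y ∧ xR²z) → ∃w (y = w ∧ zR²w)).
(F1): fails — uR²s, uR²v but no w with s=w and vR²w.
(F2): fails — tR²s, tR²s but no w* with s=w* and sR²w*.
(F3): holds.
(F4): fails — vR²u, vR²y but no t with u=t and yR²t.
Valid on: (F3).

(F3)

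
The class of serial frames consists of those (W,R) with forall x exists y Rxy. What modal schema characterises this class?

A defining formula is □r → ◇r (the D axiom).
Suppose □r→◇r is valid. At any x set V(r)=W. Then □r at x, so ◇r at x, so x has a successor.

□r → ◇r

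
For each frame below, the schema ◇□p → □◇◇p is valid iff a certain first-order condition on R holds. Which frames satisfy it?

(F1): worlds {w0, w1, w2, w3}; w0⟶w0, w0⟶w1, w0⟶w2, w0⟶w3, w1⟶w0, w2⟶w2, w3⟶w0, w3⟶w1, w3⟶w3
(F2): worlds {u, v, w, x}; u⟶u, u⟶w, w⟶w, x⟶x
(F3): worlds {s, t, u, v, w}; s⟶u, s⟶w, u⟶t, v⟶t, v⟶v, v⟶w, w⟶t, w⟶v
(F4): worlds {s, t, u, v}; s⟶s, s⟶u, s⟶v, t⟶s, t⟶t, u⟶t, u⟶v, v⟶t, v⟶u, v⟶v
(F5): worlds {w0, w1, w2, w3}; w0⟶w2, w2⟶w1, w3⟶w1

This is the axiom for a generalized confluence (Geach) condition; its first-order frame correspondent is ∀x ∀y ∀z ((xRy ∧ xRz) → ∃w (yRw ∧ zR²w)).
(F1): fails — w0Rw1, w0Rw2 but no w with w1Rw and w2R²w.
(F2): satisfies the condition.
(F3): fails — sRu, sRu but no w* with uRw* and uR²w*.
(F4): satisfies the condition.
(F5): fails — w0Rw2, w0Rw2 but no w with w2Rw and w2R²w.
Valid on: (F2), (F4).

(F2), (F4)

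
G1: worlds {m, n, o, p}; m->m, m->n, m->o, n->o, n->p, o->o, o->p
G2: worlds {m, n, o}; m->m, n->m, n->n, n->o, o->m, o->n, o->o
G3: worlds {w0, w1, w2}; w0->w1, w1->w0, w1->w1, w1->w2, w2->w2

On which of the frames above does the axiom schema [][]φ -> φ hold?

This is the axiom for a generalized confluence (Geach) condition; its first-order frame correspondent is forall x exists w (x R^2 w & x = w).
G1: fails — at n but no w with nR²w and n=w.
G2: satisfies the condition.
G3: satisfies the condition.

G2, G3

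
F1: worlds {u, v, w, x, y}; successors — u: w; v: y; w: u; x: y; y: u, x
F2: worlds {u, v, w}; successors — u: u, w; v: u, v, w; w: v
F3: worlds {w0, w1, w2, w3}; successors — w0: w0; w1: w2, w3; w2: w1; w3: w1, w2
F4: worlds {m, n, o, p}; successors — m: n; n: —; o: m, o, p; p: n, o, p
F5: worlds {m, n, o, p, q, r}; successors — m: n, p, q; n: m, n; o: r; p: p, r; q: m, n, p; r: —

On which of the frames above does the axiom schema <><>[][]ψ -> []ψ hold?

F2

The schema corresponds to a generalized confluence (Geach) condition: forall x forall y forall z ((x R^2 y & xRz) -> exists w (y R^2 w & z = w)).
F1: fails — uR²u, uRw but no t with uR²t and w=t.
F2: condition met.
F3: fails — w1R²w1, w1Rw3 but no w with w1R²w and w3=w.
F4: fails — oR²m, oRm but no w with mR²w and m=w.
F5: fails — mR²m, mRq but no w with mR²w and q=w.
Valid on: F2.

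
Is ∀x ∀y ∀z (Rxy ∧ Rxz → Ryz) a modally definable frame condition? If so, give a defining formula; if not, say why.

Definable; ◇r → □◇r defines it

This is a Sahlqvist condition; the 5 axiom ◇r → □◇r defines it.
Suppose ◇r→□◇r is valid. Take Rxy, Rxz and set V(r)={y}. Then ◇r at x, so □◇r at x, so ◇r at z, so some w with Rzw has r; w=y, i.e. Rzy. By symmetry of the argument, Ryz.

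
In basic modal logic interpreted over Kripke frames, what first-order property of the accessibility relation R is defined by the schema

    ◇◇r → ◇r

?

This is frame-equivalent to □r → □□r (substitute ¬r for r and contrapose).
Suppose □r→□□r is valid. Take Rxy, Ryz and set V(r)={w : Rxw}. Then □r at x, so □□r at x, so □r at y, so r at z, i.e. Rxz.

Transitivity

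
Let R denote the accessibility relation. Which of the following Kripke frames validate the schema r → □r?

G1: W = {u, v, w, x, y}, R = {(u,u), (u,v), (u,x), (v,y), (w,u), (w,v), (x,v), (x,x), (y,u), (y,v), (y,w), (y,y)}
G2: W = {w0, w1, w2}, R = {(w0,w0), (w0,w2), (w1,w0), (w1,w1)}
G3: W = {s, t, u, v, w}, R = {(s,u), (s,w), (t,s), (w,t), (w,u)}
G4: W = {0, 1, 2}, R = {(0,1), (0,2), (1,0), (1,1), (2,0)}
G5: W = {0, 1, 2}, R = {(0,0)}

G5

This is the axiom for a generalized confluence (Geach) condition; its first-order frame correspondent is ∀x ∀z (xRz → ∃w (x = w ∧ z = w)).
G1: fails — uRv but u ≠ v.
G2: fails — w0Rw2 but w0 ≠ w2.
G3: fails — sRu but s ≠ u.
G4: fails — 0R1 but 0 ≠ 1.
G5: ✓.
Valid on: G5.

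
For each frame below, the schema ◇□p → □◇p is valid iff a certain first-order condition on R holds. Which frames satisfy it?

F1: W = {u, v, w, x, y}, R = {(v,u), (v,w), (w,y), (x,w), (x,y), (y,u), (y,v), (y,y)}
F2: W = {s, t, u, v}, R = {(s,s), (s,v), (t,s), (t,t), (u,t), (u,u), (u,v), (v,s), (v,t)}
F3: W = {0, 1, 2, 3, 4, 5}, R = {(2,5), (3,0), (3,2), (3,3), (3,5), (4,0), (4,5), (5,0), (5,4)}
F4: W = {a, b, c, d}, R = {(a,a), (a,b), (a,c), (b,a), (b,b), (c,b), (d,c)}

F2, F4

This is the axiom for convergence; its first-order frame correspondent is ∀x ∀y ∀z (Rxy ∧ Rxz → ∃w (Ryw ∧ Rzw)).
F1: fails — Rvw and Rvu but w and u have no common successor.
F2: ✓.
F3: fails — R32 and R35 but 2 and 5 have no common successor.
F4: ✓.
Valid on: F2, F4.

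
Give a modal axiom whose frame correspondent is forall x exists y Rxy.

□q → ◇q

This is seriality; the standard corresponding axiom is D: □q → ◇q.
Suppose □q→◇q is valid. At any x set V(q)=W. Then □q at x, so ◇q at x, so x has a successor.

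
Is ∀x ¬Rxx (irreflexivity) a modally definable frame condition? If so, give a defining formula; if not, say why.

Not modally definable

Modal frame validity is preserved under surjective bounded morphisms.
The 2-cycle (worlds a,b with a→b→a) is irreflexive, and the map sending every world to a single reflexive point • is a surjective bounded morphism (forth: every edge maps to (•,•); back: every world has a successor). So any modal formula valid on the 2-cycle is also valid on the reflexive point, which is not irreflexive.
So the class is not modally definable.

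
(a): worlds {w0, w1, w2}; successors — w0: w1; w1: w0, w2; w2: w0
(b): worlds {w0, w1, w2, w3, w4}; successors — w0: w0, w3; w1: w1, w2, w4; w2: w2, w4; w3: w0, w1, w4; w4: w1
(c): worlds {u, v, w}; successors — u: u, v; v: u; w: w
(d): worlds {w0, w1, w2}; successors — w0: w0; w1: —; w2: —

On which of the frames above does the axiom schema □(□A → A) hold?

(d)

The schema corresponds to shift-reflexivity: ∀x ∀y (Rxy → Ryy).
(a): fails — Rw1w2 but not Rw2w2.
(b): fails — Rw2w4 but not Rw4w4.
(c): fails — Ruv but not Rvv.
(d): ✓.
Valid on: (d).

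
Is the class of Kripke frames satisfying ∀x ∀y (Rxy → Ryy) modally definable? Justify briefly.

Yes, by □(□p → p)

Yes: it is shift-reflexivity, defined by the T□ schema □(□p → p).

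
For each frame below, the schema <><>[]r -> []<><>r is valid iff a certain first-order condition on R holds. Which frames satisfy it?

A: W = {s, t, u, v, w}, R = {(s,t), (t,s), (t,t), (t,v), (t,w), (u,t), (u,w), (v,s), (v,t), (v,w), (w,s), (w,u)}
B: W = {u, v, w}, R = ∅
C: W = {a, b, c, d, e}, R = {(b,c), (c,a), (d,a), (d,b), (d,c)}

B

This is the axiom for a generalized confluence (Geach) condition; its first-order frame correspondent is forall x forall y forall z ((x R^2 y & xRz) -> exists w (yRw & z R^2 w)).
A: fails — tR²w, tRw but no w* with wRw* and wR²w*.
B: ✓.
C: fails — bR²a, bRc but no w with aRw and cR²w.
Valid on: B.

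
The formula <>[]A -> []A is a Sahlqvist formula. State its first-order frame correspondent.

the Euclidean property

This is frame-equivalent to ◇A → □◇A (substitute ¬A for A and contrapose).
Suppose ◇A→□◇A is valid. Take Rxy, Rxz and set V(A)={y}. Then ◇A at x, so □◇A at x, so ◇A at z, so some w with Rzw has A; w=y, i.e. Rzy. By symmetry of the argument, Ryz.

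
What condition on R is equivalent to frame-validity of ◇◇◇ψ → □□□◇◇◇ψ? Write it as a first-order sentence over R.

This is a Sahlqvist (Geach-type) schema ◇^3□^0ψ → □^3◇^3ψ.
Minimal-valuation argument: fix x; take any y with xR^3y and any z with xR^3z. Set V(ψ) to the set of worlds R-reachable from y in exactly 0 steps. Then □^0ψ holds at y, so the antecedent holds at x; validity forces ◇^3ψ at z, giving a w with zR^3w and yR^0w.
First-order correspondent: ∀x ∀y ∀z ((xR³y ∧ xR³z) → ∃w (y = w ∧ zR³w)).

∀x ∀y ∀z ((xR³y ∧ xR³z) → ∃w (y = w ∧ zR³w))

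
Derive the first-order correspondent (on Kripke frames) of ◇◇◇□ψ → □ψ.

∀x ∀y ∀z ((xR³y ∧ xRz) → ∃w (yRw ∧ z = w))

This is a Sahlqvist (Geach-type) schema ◇^3□^1ψ → □^1◇^0ψ.
Minimal-valuation argument: fix x; take any y with xR^3y and any z with xR^1z. Set V(ψ) to the set of worlds R-reachable from y in exactly 1 step. Then □^1ψ holds at y, so the antecedent holds at x; validity forces ◇^0ψ at z, giving a w with zR^0w and yR^1w.
First-order correspondent: ∀x ∀y ∀z ((xR³y ∧ xRz) → ∃w (yRw ∧ z = w)).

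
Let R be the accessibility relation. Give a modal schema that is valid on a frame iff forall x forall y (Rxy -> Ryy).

A defining formula is □(□p → p) (the T□ axiom).
Suppose □(□p→p) is valid. Take Rxy and set V(p)={w : Ryw}. Then at y, □p holds; since □(□p→p) at x, □p→p at y, so p at y, i.e. Ryy.

□(□p → p)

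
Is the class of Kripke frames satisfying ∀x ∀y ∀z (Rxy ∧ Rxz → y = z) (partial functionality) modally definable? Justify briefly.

The condition is partial functionality. A defining modal formula is ◇r → □r.

Yes — defined by ◇r → □r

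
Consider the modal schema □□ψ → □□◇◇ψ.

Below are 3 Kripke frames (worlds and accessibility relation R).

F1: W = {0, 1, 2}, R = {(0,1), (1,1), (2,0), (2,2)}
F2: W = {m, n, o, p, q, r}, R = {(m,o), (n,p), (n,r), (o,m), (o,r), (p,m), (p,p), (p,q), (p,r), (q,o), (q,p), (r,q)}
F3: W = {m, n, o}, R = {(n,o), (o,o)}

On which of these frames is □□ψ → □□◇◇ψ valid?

F1, F3

The schema corresponds to a generalized confluence (Geach) condition: ∀x ∀z (xR²z → ∃w (xR²w ∧ zR²w)).
F1: ✓.
F2: fails — mR²r but no w with mR²w and rR²w.
F3: ✓.
Valid on: F1, F3.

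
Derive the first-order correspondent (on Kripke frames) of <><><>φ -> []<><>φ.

forall x forall y forall z ((x R^3 y & xRz) -> exists w (y = w & z R^2 w))

This is a Sahlqvist (Geach-type) schema ◇^3□^0φ → □^1◇^2φ.
First-order correspondent: forall x forall y forall z ((x R^3 y & xRz) -> exists w (y = w & z R^2 w)).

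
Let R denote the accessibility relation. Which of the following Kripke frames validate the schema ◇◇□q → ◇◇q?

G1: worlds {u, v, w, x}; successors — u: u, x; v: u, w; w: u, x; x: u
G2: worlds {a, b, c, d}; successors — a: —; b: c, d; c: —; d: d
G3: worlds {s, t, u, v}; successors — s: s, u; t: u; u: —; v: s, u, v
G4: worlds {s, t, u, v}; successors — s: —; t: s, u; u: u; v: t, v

This is the axiom for a generalized confluence (Geach) condition; its first-order frame correspondent is ∀x ∀y (xR²y → ∃w (yRw ∧ xR²w)).
G1: holds.
G2: holds.
G3: fails — sR²u but no w with uRw and sR²w.
G4: fails — vR²s but no w with sRw and vR²w.
Valid on: G1, G2.

G1, G2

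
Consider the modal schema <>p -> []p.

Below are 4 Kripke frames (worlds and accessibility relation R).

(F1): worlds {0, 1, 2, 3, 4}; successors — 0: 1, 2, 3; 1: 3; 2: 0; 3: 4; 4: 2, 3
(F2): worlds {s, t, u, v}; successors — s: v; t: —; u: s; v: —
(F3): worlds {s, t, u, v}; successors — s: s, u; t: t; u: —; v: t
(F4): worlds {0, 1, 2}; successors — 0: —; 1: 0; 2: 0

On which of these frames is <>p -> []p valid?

(F2), (F4)

This is the axiom for partial functionality; its first-order frame correspondent is forall x forall y forall z (Rxy & Rxz -> y = z).
(F1): fails — 0 sees both 1 and 2.
(F2): holds.
(F3): fails — s sees both s and u.
(F4): holds.
Valid on: (F2), (F4).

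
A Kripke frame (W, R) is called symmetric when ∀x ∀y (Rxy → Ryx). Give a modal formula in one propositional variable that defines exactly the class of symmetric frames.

s → □◇s

This is symmetry; the standard corresponding axiom is B: s → □◇s.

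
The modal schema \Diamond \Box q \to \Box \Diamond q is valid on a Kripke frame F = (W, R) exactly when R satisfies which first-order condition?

Convergence

Suppose ◇□q→□◇q is valid. Take Rxy, Rxz and set V(q)={w : Ryw}. Then □q at y so ◇□q at x, so □◇q at x, so ◇q at z, giving w with Rzw and Ryw.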